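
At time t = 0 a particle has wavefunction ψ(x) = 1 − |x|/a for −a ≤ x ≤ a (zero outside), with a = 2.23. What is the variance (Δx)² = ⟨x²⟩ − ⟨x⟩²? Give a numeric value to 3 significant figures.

Compute ⟨x⟩ and ⟨x²⟩ separately, then (Δx)² = ⟨x²⟩ − ⟨x⟩².
ψ is even, so ∫ over [−a, a] = 2∫₀ᵃ with ψ = 1 − x/a there: ∫₀ᵃ (1 − x/a)² dx = a/3, ∫₀ᵃ x²(1 − x/a)² dx = a³/30, ∫₀ᵃ x⁴(1 − x/a)² dx = a⁵/105.
Normalization: ∫|ψ|² dx = 1.4867.
⟨x⟩ = 0.0000 and ⟨x²⟩ = 0.49729.
(Δx)² = 0.49729 − (0.0000)² = 0.49729.

0.497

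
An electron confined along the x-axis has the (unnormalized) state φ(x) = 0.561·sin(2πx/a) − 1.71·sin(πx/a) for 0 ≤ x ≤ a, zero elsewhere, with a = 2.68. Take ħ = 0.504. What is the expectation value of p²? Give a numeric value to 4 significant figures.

0.4508

p² φ = −ħ² d²φ/dx²; ⟨p²⟩ = −ħ² ∫ φ*·φ'' dx / ∫|φ|² dx.
d²/dx² sin(jπx/a) = −(jπ/a)²·sin(jπx/a); on 0 ≤ x ≤ a, ∫sin²(jπx/a) dx = a/2 and ∫sin(jπx/a)·sin(lπx/a) dx = 0 for j ≠ l, so only diagonal terms survive in ∫|φ|² and ∫φ·φ″; ∫φ·φ′ dx = [φ²/2] between the walls = 0.
State is unnormalized: ∫|φ|² dx = 4.3400, and ∫φ*·(−ħ² φ'') dx = 1.9565, so ⟨p²⟩ = 1.9565 / 4.3400.
⟨p²⟩ = 0.45081.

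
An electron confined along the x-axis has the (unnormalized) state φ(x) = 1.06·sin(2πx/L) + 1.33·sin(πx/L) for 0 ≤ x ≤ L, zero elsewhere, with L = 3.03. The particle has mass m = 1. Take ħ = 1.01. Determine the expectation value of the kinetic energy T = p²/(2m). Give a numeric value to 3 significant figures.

1.19

T = −(ħ²/2m) d²/dx², so ⟨T⟩ = −(ħ²/2m) ∫ φ*·φ'' dx / ∫|φ|² dx; with m = 1.
d²/dx² sin(jπx/L) = −(jπ/L)²·sin(jπx/L); on 0 ≤ x ≤ L, ∫sin²(jπx/L) dx = L/2 and ∫sin(jπx/L)·sin(lπx/L) dx = 0 for j ≠ l, so only diagonal terms survive in ∫|φ|² and ∫φ·φ″; ∫φ·φ′ dx = [φ²/2] between the walls = 0.
State is unnormalized: ∫|φ|² dx = 4.3821, and ∫φ*·(−ħ²/2m · φ'') dx = 5.2029, so ⟨T⟩ = 5.2029 / 4.3821.
⟨T⟩ = 1.1873.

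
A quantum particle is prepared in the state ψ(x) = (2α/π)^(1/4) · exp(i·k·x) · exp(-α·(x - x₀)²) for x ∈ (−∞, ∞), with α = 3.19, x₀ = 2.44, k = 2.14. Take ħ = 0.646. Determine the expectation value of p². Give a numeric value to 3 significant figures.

p² ψ = −ħ² d²ψ/dx²; ⟨p²⟩ = −ħ² ∫ ψ*·ψ'' dx.
Gaussian moments (u = x − x₀): ∫u^(2j)·e^(−2αu²) du = (2j−1)!!/(4α)^j · √(π/(2α)), odd powers integrate to 0; here √(π/(2α)) = 0.70172. Derivatives: ψ′ = (ik − 2αu)·ψ, ψ″ = ((ik − 2αu)² − 2α)·ψ; the odd-in-u pieces drop out.
⟨p²⟩ = 3.2424.

3.24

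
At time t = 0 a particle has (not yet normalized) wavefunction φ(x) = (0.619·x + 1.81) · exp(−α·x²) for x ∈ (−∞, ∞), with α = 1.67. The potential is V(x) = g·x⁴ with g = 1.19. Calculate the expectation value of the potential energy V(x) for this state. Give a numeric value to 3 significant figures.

⟨V⟩ = ∫ V(x)·|φ|² dx / ∫|φ|² dx.
Expand each integrand as polynomial × e^(−2αx²) and use ∫x^(2j)·e^(−2αx²) dx = (2j−1)!!/(4α)^j · √(π/(2α)), odd powers → 0; here √(π/(2α)) = 0.96984.
State is unnormalized: ∫|φ|² dx = 3.2329, and ∫φ*·V(x)·φ dx = 0.27645, so ⟨V⟩ = 0.27645 / 3.2329.
⟨V⟩ = 0.085511.

0.0855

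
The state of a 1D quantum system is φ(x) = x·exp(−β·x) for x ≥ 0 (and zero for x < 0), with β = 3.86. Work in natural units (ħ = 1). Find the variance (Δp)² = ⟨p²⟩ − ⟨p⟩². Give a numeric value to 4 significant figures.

14.90

Compute ⟨p⟩ and ⟨p²⟩ separately; (Δp)² = ⟨p²⟩ − ⟨p⟩².
Differentiate x·exp(−β·x) with the product rule; every integrand then reduces to terms xʲ·e^(−2βx) on [0, ∞), with ∫₀^∞ xʲ·e^(−2βx) dx = j!/(2β)^(j+1).
Normalization: ∫|φ|² dx = 0.0043469.
⟨p⟩ = 0.0000 and ⟨p²⟩ = 14.900.
(Δp)² = 14.900 − (0.0000)² = 14.900.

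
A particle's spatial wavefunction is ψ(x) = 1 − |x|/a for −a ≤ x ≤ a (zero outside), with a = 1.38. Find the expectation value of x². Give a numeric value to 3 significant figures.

0.190

⟨x²⟩ = ∫ x²·|ψ|² dx / ∫|ψ|² dx (integrals over the domain).
ψ is even, so ∫ over [−a, a] = 2∫₀ᵃ with ψ = 1 − x/a there: ∫₀ᵃ (1 − x/a)² dx = a/3, ∫₀ᵃ x²(1 − x/a)² dx = a³/30, ∫₀ᵃ x⁴(1 − x/a)² dx = a⁵/105.
State is unnormalized: ∫|ψ|² dx = 0.92000, and ∫ψ*·x²·ψ dx = 0.17520, so ⟨x²⟩ = 0.17520 / 0.92000.
⟨x²⟩ = 0.19044.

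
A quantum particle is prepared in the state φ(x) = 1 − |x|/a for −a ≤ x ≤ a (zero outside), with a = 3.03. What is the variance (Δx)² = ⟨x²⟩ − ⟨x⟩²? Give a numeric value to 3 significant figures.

Compute ⟨x⟩ and ⟨x²⟩ separately, then (Δx)² = ⟨x²⟩ − ⟨x⟩².
φ is even, so ∫ over [−a, a] = 2∫₀ᵃ with φ = 1 − x/a there: ∫₀ᵃ (1 − x/a)² dx = a/3, ∫₀ᵃ x²(1 − x/a)² dx = a³/30, ∫₀ᵃ x⁴(1 − x/a)² dx = a⁵/105.
Normalization: ∫|φ|² dx = 2.0200.
⟨x⟩ = 0.0000 and ⟨x²⟩ = 0.91809.
(Δx)² = 0.91809 − (0.0000)² = 0.91809.

0.918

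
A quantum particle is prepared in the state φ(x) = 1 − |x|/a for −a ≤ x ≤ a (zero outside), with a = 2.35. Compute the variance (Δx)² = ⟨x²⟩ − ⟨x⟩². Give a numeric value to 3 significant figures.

0.552

Compute ⟨x⟩ and ⟨x²⟩ separately, then (Δx)² = ⟨x²⟩ − ⟨x⟩².
φ is even, so ∫ over [−a, a] = 2∫₀ᵃ with φ = 1 − x/a there: ∫₀ᵃ (1 − x/a)² dx = a/3, ∫₀ᵃ x²(1 − x/a)² dx = a³/30, ∫₀ᵃ x⁴(1 − x/a)² dx = a⁵/105.
Normalization: ∫|φ|² dx = 1.5667.
⟨x⟩ = 0.0000 and ⟨x²⟩ = 0.55225.
(Δx)² = 0.55225 − (0.0000)² = 0.55225.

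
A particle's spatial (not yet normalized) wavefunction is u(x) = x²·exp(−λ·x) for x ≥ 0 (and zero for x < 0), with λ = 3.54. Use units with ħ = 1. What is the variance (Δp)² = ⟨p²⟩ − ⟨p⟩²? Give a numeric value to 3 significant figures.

4.18

Compute ⟨p⟩ and ⟨p²⟩ separately; (Δp)² = ⟨p²⟩ − ⟨p⟩².
Differentiate x²·exp(−λ·x) with the product rule; every integrand then reduces to terms xʲ·e^(−2λx) on [0, ∞), with ∫₀^∞ xʲ·e^(−2λx) dx = j!/(2λ)^(j+1).
Normalization: ∫|u|² dx = 0.0013491.
⟨p⟩ = 0.0000 and ⟨p²⟩ = 4.1772.
(Δp)² = 4.1772 − (0.0000)² = 4.1772.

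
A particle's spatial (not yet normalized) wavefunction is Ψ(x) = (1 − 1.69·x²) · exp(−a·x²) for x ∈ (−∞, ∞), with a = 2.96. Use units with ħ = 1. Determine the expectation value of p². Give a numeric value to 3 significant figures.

p² Ψ = −ħ² d²Ψ/dx²; ⟨p²⟩ = −ħ² ∫ Ψ*·Ψ'' dx / ∫|Ψ|² dx.
Expand each integrand as polynomial × e^(−2ax²) and use ∫x^(2j)·e^(−2ax²) dx = (2j−1)!!/(4a)^j · √(π/(2a)), odd powers → 0; here √(π/(2a)) = 0.72847. Differentiate with the product rule, d/dx e^(−ax²) = −2ax·e^(−ax²).
State is unnormalized: ∫|Ψ|² dx = 0.56504, and ∫Ψ*·(−ħ² Ψ'') dx = 3.0794, so ⟨p²⟩ = 3.0794 / 0.56504.
⟨p²⟩ = 5.4498.

5.45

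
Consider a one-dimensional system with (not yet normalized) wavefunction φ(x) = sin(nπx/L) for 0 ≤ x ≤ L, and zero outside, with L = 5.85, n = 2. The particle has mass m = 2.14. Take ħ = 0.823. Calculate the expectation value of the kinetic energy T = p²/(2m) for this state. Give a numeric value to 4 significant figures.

0.1826

T = −(ħ²/2m) d²/dx², so ⟨T⟩ = −(ħ²/2m) ∫ φ*·φ'' dx / ∫|φ|² dx; with m = 2.14.
d/dx sin(nπx/L) = (nπ/L)·cos(nπx/L) and d²/dx² sin(nπx/L) = −(nπ/L)²·sin(nπx/L); on 0 ≤ x ≤ L, ∫sin²(nπx/L) dx = L/2 and ∫sin(nπx/L)·cos(nπx/L) dx = 0.
State is unnormalized: ∫|φ|² dx = 2.9250, and ∫φ*·(−ħ²/2m · φ'') dx = 0.53399, so ⟨T⟩ = 0.53399 / 2.9250.
⟨T⟩ = 0.18256.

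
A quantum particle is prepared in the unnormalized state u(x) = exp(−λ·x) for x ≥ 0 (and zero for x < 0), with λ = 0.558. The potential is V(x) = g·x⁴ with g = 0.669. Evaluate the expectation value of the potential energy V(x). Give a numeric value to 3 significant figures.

⟨V⟩ = ∫ V(x)·|u|² dx / ∫|u|² dx.
Every integrand reduces to terms xʲ·e^(−2λx) on [0, ∞); use ∫₀^∞ xʲ·e^(−2λx) dx = j!/(2λ)^(j+1).
State is unnormalized: ∫|u|² dx = 0.89606, and ∫u*·V(x)·u dx = 9.2751, so ⟨V⟩ = 9.2751 / 0.89606.
⟨V⟩ = 10.351.

10.4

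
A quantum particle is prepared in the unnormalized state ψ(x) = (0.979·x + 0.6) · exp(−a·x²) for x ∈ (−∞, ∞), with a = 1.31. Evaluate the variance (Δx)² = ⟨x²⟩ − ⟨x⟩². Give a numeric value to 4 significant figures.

0.1489

Compute ⟨x⟩ and ⟨x²⟩ separately, then (Δx)² = ⟨x²⟩ − ⟨x⟩².
Expand each integrand as polynomial × e^(−2ax²) and use ∫x^(2j)·e^(−2ax²) dx = (2j−1)!!/(4a)^j · √(π/(2a)), odd powers → 0; here √(π/(2a)) = 1.0950.
Normalization: ∫|ψ|² dx = 0.59450.
⟨x⟩ = 0.41296 and ⟨x²⟩ = 0.31943.
(Δx)² = 0.31943 − (0.41296)² = 0.14890.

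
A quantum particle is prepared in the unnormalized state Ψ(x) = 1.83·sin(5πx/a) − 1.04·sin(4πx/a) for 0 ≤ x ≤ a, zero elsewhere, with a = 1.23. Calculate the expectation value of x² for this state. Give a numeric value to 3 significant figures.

⟨x²⟩ = ∫ x²·|Ψ|² dx / ∫|Ψ|² dx (integrals over the domain).
On 0 ≤ x ≤ a (j ≠ l): ∫sin²(jπx/a) dx = a/2, ∫sin(jπx/a)·sin(lπx/a) dx = 0; diagonal moments ∫x·sin²(jπx/a) dx = a²/4, ∫x²·sin²(jπx/a) dx = a³·(1/6 − 1/(4j²π²)); cross terms ∫x·sin(jπx/a)·sin(lπx/a) dx = 0 for j + l even and −4jla²/(π²(j² − l²)²) for j + l odd, ∫x²·sin(jπx/a)·sin(lπx/a) dx = (−1)^(j+l)·4jla³/(π²(j² − l²)²); higher powers the same way via product-to-sum and parts.
State is unnormalized: ∫|Ψ|² dx = 2.7248, and ∫Ψ*·x²·Ψ dx = 2.0734, so ⟨x²⟩ = 2.0734 / 2.7248.
⟨x²⟩ = 0.76095.

0.761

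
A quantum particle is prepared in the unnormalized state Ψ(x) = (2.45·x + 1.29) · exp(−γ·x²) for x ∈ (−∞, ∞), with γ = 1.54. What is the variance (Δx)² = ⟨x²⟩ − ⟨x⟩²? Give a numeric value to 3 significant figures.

Compute ⟨x⟩ and ⟨x²⟩ separately, then (Δx)² = ⟨x²⟩ − ⟨x⟩².
Expand each integrand as polynomial × e^(−2γx²) and use ∫x^(2j)·e^(−2γx²) dx = (2j−1)!!/(4γ)^j · √(π/(2γ)), odd powers → 0; here √(π/(2γ)) = 1.0099.
Normalization: ∫|Ψ|² dx = 2.6648.
⟨x⟩ = 0.38890 and ⟨x²⟩ = 0.28224.
(Δx)² = 0.28224 − (0.38890)² = 0.13100.

0.131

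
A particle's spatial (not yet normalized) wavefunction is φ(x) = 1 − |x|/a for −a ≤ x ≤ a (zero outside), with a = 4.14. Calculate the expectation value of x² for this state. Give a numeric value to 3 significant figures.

1.71

⟨x²⟩ = ∫ x²·|φ|² dx / ∫|φ|² dx (integrals over the domain).
φ is even, so ∫ over [−a, a] = 2∫₀ᵃ with φ = 1 − x/a there: ∫₀ᵃ (1 − x/a)² dx = a/3, ∫₀ᵃ x²(1 − x/a)² dx = a³/30, ∫₀ᵃ x⁴(1 − x/a)² dx = a⁵/105.
State is unnormalized: ∫|φ|² dx = 2.7600, and ∫φ*·x²·φ dx = 4.7305, so ⟨x²⟩ = 4.7305 / 2.7600.
⟨x²⟩ = 1.7140.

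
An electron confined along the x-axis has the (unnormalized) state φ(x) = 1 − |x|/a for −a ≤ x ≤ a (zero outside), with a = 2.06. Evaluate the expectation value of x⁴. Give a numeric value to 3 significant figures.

⟨x⁴⟩ = ∫ x⁴·|φ|² dx / ∫|φ|² dx (integrals over the domain).
φ is even, so ∫ over [−a, a] = 2∫₀ᵃ with φ = 1 − x/a there: ∫₀ᵃ (1 − x/a)² dx = a/3, ∫₀ᵃ x²(1 − x/a)² dx = a³/30, ∫₀ᵃ x⁴(1 − x/a)² dx = a⁵/105.
State is unnormalized: ∫|φ|² dx = 1.3733, and ∫φ*·x⁴·φ dx = 0.70661, so ⟨x⁴⟩ = 0.70661 / 1.3733.
⟨x⁴⟩ = 0.51452.

0.515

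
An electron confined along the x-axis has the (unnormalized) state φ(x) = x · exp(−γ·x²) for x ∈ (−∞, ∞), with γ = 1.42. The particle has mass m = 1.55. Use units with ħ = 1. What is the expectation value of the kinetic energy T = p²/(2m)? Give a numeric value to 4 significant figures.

T = −(ħ²/2m) d²/dx², so ⟨T⟩ = −(ħ²/2m) ∫ φ*·φ'' dx / ∫|φ|² dx; with m = 1.55.
Expand each integrand as polynomial × e^(−2γx²) and use ∫x^(2j)·e^(−2γx²) dx = (2j−1)!!/(4γ)^j · √(π/(2γ)), odd powers → 0; here √(π/(2γ)) = 1.0518. Differentiate with the product rule, d/dx e^(−γx²) = −2γx·e^(−γx²).
State is unnormalized: ∫|φ|² dx = 0.18517, and ∫φ*·(−ħ²/2m · φ'') dx = 0.25446, so ⟨T⟩ = 0.25446 / 0.18517.
⟨T⟩ = 1.3742.

1.374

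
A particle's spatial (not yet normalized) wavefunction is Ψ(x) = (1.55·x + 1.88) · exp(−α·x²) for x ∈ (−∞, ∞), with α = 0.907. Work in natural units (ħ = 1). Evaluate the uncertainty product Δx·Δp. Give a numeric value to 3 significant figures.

0.508

Δx = √(⟨x²⟩−⟨x⟩²), Δp = √(⟨p²⟩−⟨p⟩²).
Expand each integrand as polynomial × e^(−2αx²) and use ∫x^(2j)·e^(−2αx²) dx = (2j−1)!!/(4α)^j · √(π/(2α)), odd powers → 0; here √(π/(2α)) = 1.3160. Differentiate with the product rule, d/dx e^(−αx²) = −2αx·e^(−αx²).
Normalization: ∫|Ψ|² dx = 5.5227.
⟨x⟩ = 0.38278, ⟨x²⟩ = 0.36262 ⇒ Δx = 0.46486.
⟨p⟩ = 0.0000, ⟨p²⟩ = 1.1932 ⇒ Δp = 1.0924.
Δx·Δp = 0.50780.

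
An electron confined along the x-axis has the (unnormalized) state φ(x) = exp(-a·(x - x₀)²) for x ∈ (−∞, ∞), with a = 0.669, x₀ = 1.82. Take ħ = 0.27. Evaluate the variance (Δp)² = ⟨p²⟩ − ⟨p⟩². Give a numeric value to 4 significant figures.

Compute ⟨p⟩ and ⟨p²⟩ separately; (Δp)² = ⟨p²⟩ − ⟨p⟩².
Gaussian moments (u = x − x₀): ∫u^(2j)·e^(−2au²) du = (2j−1)!!/(4a)^j · √(π/(2a)), odd powers integrate to 0; here √(π/(2a)) = 1.5323. Derivatives: d/dx e^(−au²) = −2au·e^(−au²), d²/dx² e^(−au²) = (4a²u² − 2a)·e^(−au²).
Normalization: ∫|φ|² dx = 1.5323.
⟨p⟩ = 0.0000 and ⟨p²⟩ = 0.048770.
(Δp)² = 0.048770 − (0.0000)² = 0.048770.

0.04877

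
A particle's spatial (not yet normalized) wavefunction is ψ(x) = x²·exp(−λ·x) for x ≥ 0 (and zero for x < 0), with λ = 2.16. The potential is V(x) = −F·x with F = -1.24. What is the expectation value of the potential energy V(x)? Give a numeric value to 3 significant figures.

⟨V⟩ = ∫ V(x)·|ψ|² dx / ∫|ψ|² dx.
Every integrand reduces to terms xʲ·e^(−2λx) on [0, ∞); use ∫₀^∞ xʲ·e^(−2λx) dx = j!/(2λ)^(j+1).
State is unnormalized: ∫|ψ|² dx = 0.015951, and ∫ψ*·V(x)·ψ dx = 0.022893, so ⟨V⟩ = 0.022893 / 0.015951.
⟨V⟩ = 1.4352.

1.44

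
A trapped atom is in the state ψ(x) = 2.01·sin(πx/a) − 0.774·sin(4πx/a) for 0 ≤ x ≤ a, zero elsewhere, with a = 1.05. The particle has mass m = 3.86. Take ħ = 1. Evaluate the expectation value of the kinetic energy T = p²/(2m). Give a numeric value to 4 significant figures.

T = −(ħ²/2m) d²/dx², so ⟨T⟩ = −(ħ²/2m) ∫ ψ*·ψ'' dx / ∫|ψ|² dx; with m = 3.86.
d²/dx² sin(jπx/a) = −(jπ/a)²·sin(jπx/a); on 0 ≤ x ≤ a, ∫sin²(jπx/a) dx = a/2 and ∫sin(jπx/a)·sin(lπx/a) dx = 0 for j ≠ l, so only diagonal terms survive in ∫|ψ|² and ∫ψ·ψ″; ∫ψ·ψ′ dx = [ψ²/2] between the walls = 0.
State is unnormalized: ∫|ψ|² dx = 2.4356, and ∫ψ*·(−ħ²/2m · ψ'') dx = 8.2949, so ⟨T⟩ = 8.2949 / 2.4356.
⟨T⟩ = 3.4057.

3.406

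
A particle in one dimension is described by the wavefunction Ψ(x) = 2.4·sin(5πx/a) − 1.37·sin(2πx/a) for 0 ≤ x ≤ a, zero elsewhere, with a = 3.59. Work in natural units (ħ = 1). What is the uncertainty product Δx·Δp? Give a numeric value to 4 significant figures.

Δx = √(⟨x²⟩−⟨x⟩²), Δp = √(⟨p²⟩−⟨p⟩²).
On 0 ≤ x ≤ a (j ≠ l): ∫sin²(jπx/a) dx = a/2, ∫sin(jπx/a)·sin(lπx/a) dx = 0; diagonal moments ∫x·sin²(jπx/a) dx = a²/4, ∫x²·sin²(jπx/a) dx = a³·(1/6 − 1/(4j²π²)); cross terms ∫x·sin(jπx/a)·sin(lπx/a) dx = 0 for j + l even and −4jla²/(π²(j² − l²)²) for j + l odd, ∫x²·sin(jπx/a)·sin(lπx/a) dx = (−1)^(j+l)·4jla³/(π²(j² − l²)²); higher powers the same way via product-to-sum and parts. d²/dx² sin(jπx/a) = −(jπ/a)²·sin(jπx/a); on 0 ≤ x ≤ a, ∫sin²(jπx/a) dx = a/2 and ∫sin(jπx/a)·sin(lπx/a) dx = 0 for j ≠ l, so only diagonal terms survive in ∫|Ψ|² and ∫Ψ·Ψ″; ∫Ψ·Ψ′ dx = [Ψ²/2] between the walls = 0.
Normalization: ∫|Ψ|² dx = 13.708.
⟨x⟩ = 1.8518, ⟨x²⟩ = 4.4402 ⇒ Δx = 1.0055.
⟨p⟩ = 0.0000, ⟨p²⟩ = 15.192 ⇒ Δp = 3.8978.
Δx·Δp = 3.9191.

3.919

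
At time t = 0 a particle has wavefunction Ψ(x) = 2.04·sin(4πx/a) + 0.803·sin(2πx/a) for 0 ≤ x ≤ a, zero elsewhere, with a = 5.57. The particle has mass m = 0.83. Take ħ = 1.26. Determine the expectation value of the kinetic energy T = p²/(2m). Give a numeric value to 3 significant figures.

T = −(ħ²/2m) d²/dx², so ⟨T⟩ = −(ħ²/2m) ∫ Ψ*·Ψ'' dx / ∫|Ψ|² dx; with m = 0.83.
d²/dx² sin(jπx/a) = −(jπ/a)²·sin(jπx/a); on 0 ≤ x ≤ a, ∫sin²(jπx/a) dx = a/2 and ∫sin(jπx/a)·sin(lπx/a) dx = 0 for j ≠ l, so only diagonal terms survive in ∫|Ψ|² and ∫Ψ·Ψ″; ∫Ψ·Ψ′ dx = [Ψ²/2] between the walls = 0.
State is unnormalized: ∫|Ψ|² dx = 13.386, and ∫Ψ*·(−ħ²/2m · Ψ'') dx = 58.605, so ⟨T⟩ = 58.605 / 13.386.
⟨T⟩ = 4.3781.

4.38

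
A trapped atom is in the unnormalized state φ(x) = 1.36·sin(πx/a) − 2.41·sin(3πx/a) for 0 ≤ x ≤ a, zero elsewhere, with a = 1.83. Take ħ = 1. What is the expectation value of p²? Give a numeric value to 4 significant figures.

p² φ = −ħ² d²φ/dx²; ⟨p²⟩ = −ħ² ∫ φ*·φ'' dx / ∫|φ|² dx.
d²/dx² sin(jπx/a) = −(jπ/a)²·sin(jπx/a); on 0 ≤ x ≤ a, ∫sin²(jπx/a) dx = a/2 and ∫sin(jπx/a)·sin(lπx/a) dx = 0 for j ≠ l, so only diagonal terms survive in ∫|φ|² and ∫φ·φ″; ∫φ·φ′ dx = [φ²/2] between the walls = 0.
State is unnormalized: ∫|φ|² dx = 7.0068, and ∫φ*·(−ħ² φ'') dx = 145.95, so ⟨p²⟩ = 145.95 / 7.0068.
⟨p²⟩ = 20.829.

20.83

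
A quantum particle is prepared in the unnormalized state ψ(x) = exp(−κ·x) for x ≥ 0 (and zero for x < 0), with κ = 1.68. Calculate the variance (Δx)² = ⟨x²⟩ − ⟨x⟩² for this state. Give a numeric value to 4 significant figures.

Compute ⟨x⟩ and ⟨x²⟩ separately, then (Δx)² = ⟨x²⟩ − ⟨x⟩².
Every integrand reduces to terms xʲ·e^(−2κx) on [0, ∞); use ∫₀^∞ xʲ·e^(−2κx) dx = j!/(2κ)^(j+1).
Normalization: ∫|ψ|² dx = 0.29762.
⟨x⟩ = 0.29762 and ⟨x²⟩ = 0.17715.
(Δx)² = 0.17715 − (0.29762)² = 0.088577.

0.08858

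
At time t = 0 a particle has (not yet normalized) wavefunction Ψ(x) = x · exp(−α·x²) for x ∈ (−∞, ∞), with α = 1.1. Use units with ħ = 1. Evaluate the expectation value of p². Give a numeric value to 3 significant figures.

3.30

p² Ψ = −ħ² d²Ψ/dx²; ⟨p²⟩ = −ħ² ∫ Ψ*·Ψ'' dx / ∫|Ψ|² dx.
Expand each integrand as polynomial × e^(−2αx²) and use ∫x^(2j)·e^(−2αx²) dx = (2j−1)!!/(4α)^j · √(π/(2α)), odd powers → 0; here √(π/(2α)) = 1.1950. Differentiate with the product rule, d/dx e^(−αx²) = −2αx·e^(−αx²).
State is unnormalized: ∫|Ψ|² dx = 0.27159, and ∫Ψ*·(−ħ² Ψ'') dx = 0.89624, so ⟨p²⟩ = 0.89624 / 0.27159.
⟨p²⟩ = 3.3000.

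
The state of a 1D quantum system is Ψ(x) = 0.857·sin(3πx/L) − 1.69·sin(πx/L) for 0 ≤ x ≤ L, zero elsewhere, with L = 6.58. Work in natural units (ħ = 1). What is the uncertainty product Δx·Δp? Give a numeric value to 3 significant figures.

0.541

Δx = √(⟨x²⟩−⟨x⟩²), Δp = √(⟨p²⟩−⟨p⟩²).
On 0 ≤ x ≤ L (j ≠ l): ∫sin²(jπx/L) dx = L/2, ∫sin(jπx/L)·sin(lπx/L) dx = 0; diagonal moments ∫x·sin²(jπx/L) dx = L²/4, ∫x²·sin²(jπx/L) dx = L³·(1/6 − 1/(4j²π²)); cross terms ∫x·sin(jπx/L)·sin(lπx/L) dx = 0 for j + l even and −4jlL²/(π²(j² − l²)²) for j + l odd, ∫x²·sin(jπx/L)·sin(lπx/L) dx = (−1)^(j+l)·4jlL³/(π²(j² − l²)²); higher powers the same way via product-to-sum and parts. d²/dx² sin(jπx/L) = −(jπ/L)²·sin(jπx/L); on 0 ≤ x ≤ L, ∫sin²(jπx/L) dx = L/2 and ∫sin(jπx/L)·sin(lπx/L) dx = 0 for j ≠ l, so only diagonal terms survive in ∫|Ψ|² and ∫Ψ·Ψ″; ∫Ψ·Ψ′ dx = [Ψ²/2] between the walls = 0.
Normalization: ∫|Ψ|² dx = 11.813.
⟨x⟩ = 3.2900, ⟨x²⟩ = 11.310 ⇒ Δx = 0.69734.
⟨p⟩ = 0.0000, ⟨p²⟩ = 0.60098 ⇒ Δp = 0.77523.
Δx·Δp = 0.54059.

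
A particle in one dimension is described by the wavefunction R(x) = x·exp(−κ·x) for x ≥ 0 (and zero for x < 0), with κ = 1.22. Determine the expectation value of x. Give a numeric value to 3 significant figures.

⟨x⟩ = ∫ x·|R|² dx / ∫|R|² dx (integrals over the domain).
Every integrand reduces to terms xʲ·e^(−2κx) on [0, ∞); use ∫₀^∞ xʲ·e^(−2κx) dx = j!/(2κ)^(j+1).
State is unnormalized: ∫|R|² dx = 0.13768, and ∫R*·x·R dx = 0.16927, so ⟨x⟩ = 0.16927 / 0.13768.
⟨x⟩ = 1.2295.

1.23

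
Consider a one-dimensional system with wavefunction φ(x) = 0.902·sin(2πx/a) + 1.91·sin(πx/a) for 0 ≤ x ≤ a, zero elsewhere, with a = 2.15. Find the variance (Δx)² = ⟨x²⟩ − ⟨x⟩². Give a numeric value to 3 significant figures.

0.0936

Compute ⟨x⟩ and ⟨x²⟩ separately, then (Δx)² = ⟨x²⟩ − ⟨x⟩².
On 0 ≤ x ≤ a (j ≠ l): ∫sin²(jπx/a) dx = a/2, ∫sin(jπx/a)·sin(lπx/a) dx = 0; diagonal moments ∫x·sin²(jπx/a) dx = a²/4, ∫x²·sin²(jπx/a) dx = a³·(1/6 − 1/(4j²π²)); cross terms ∫x·sin(jπx/a)·sin(lπx/a) dx = 0 for j + l even and −4jla²/(π²(j² − l²)²) for j + l odd, ∫x²·sin(jπx/a)·sin(lπx/a) dx = (−1)^(j+l)·4jla³/(π²(j² − l²)²); higher powers the same way via product-to-sum and parts.
Normalization: ∫|φ|² dx = 4.7963.
⟨x⟩ = 0.77592 and ⟨x²⟩ = 0.69566.
(Δx)² = 0.69566 − (0.77592)² = 0.093609.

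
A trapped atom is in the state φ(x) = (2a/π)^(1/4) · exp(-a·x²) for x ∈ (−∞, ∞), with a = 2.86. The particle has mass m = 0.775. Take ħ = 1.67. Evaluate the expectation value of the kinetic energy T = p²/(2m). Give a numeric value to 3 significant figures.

5.15

T = −(ħ²/2m) d²/dx², so ⟨T⟩ = −(ħ²/2m) ∫ φ*·φ'' dx; with m = 0.775.
Gaussian moments: ∫x^(2j)·e^(−2ax²) dx = (2j−1)!!/(4a)^j · √(π/(2a)), odd powers integrate to 0; here √(π/(2a)) = 0.74110. Derivatives: d/dx e^(−ax²) = −2ax·e^(−ax²), d²/dx² e^(−ax²) = (4a²x² − 2a)·e^(−ax²).
⟨T⟩ = 5.1460.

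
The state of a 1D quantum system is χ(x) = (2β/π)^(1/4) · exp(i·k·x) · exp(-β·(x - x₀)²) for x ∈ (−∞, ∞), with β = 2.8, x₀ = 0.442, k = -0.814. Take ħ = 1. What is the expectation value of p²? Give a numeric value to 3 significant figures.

3.46

p² χ = −ħ² d²χ/dx²; ⟨p²⟩ = −ħ² ∫ χ*·χ'' dx.
Gaussian moments (u = x − x₀): ∫u^(2j)·e^(−2βu²) du = (2j−1)!!/(4β)^j · √(π/(2β)), odd powers integrate to 0; here √(π/(2β)) = 0.74900. Derivatives: χ′ = (ik − 2βu)·χ, χ″ = ((ik − 2βu)² − 2β)·χ; the odd-in-u pieces drop out.
⟨p²⟩ = 3.4626.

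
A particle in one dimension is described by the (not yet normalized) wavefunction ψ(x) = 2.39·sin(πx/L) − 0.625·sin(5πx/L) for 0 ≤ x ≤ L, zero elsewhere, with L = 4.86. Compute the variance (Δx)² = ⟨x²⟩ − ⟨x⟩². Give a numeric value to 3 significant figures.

0.764

Compute ⟨x⟩ and ⟨x²⟩ separately, then (Δx)² = ⟨x²⟩ − ⟨x⟩².
On 0 ≤ x ≤ L (j ≠ l): ∫sin²(jπx/L) dx = L/2, ∫sin(jπx/L)·sin(lπx/L) dx = 0; diagonal moments ∫x·sin²(jπx/L) dx = L²/4, ∫x²·sin²(jπx/L) dx = L³·(1/6 − 1/(4j²π²)); cross terms ∫x·sin(jπx/L)·sin(lπx/L) dx = 0 for j + l even and −4jlL²/(π²(j² − l²)²) for j + l odd, ∫x²·sin(jπx/L)·sin(lπx/L) dx = (−1)^(j+l)·4jlL³/(π²(j² − l²)²); higher powers the same way via product-to-sum and parts.
Normalization: ∫|ψ|² dx = 14.830.
⟨x⟩ = 2.4300 and ⟨x²⟩ = 6.6688.
(Δx)² = 6.6688 − (2.4300)² = 0.76389.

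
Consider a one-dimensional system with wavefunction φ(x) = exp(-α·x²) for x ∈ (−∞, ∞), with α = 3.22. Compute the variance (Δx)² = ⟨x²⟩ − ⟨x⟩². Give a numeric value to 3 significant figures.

0.0776

Compute ⟨x⟩ and ⟨x²⟩ separately, then (Δx)² = ⟨x²⟩ − ⟨x⟩².
Gaussian moments: ∫x^(2j)·e^(−2αx²) dx = (2j−1)!!/(4α)^j · √(π/(2α)), odd powers integrate to 0; here √(π/(2α)) = 0.69844.
Normalization: ∫|φ|² dx = 0.69844.
⟨x⟩ = 0.0000 and ⟨x²⟩ = 0.077640.
(Δx)² = 0.077640 − (0.0000)² = 0.077640.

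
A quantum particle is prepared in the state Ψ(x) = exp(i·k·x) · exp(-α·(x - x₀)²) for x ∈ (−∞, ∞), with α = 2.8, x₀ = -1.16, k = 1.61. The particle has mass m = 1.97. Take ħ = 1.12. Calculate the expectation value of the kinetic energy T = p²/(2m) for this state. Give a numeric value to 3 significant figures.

T = −(ħ²/2m) d²/dx², so ⟨T⟩ = −(ħ²/2m) ∫ Ψ*·Ψ'' dx / ∫|Ψ|² dx; with m = 1.97.
Gaussian moments (u = x − x₀): ∫u^(2j)·e^(−2αu²) du = (2j−1)!!/(4α)^j · √(π/(2α)), odd powers integrate to 0; here √(π/(2α)) = 0.74900. Derivatives: Ψ′ = (ik − 2αu)·Ψ, Ψ″ = ((ik − 2αu)² − 2α)·Ψ; the odd-in-u pieces drop out.
State is unnormalized: ∫|Ψ|² dx = 0.74900, and ∫Ψ*·(−ħ²/2m · Ψ'') dx = 1.2858, so ⟨T⟩ = 1.2858 / 0.74900.
⟨T⟩ = 1.7167.

1.72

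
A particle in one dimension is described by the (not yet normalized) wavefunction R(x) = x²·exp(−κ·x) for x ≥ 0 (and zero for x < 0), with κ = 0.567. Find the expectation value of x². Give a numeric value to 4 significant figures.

23.33

⟨x²⟩ = ∫ x²·|R|² dx / ∫|R|² dx (integrals over the domain).
Every integrand reduces to terms xʲ·e^(−2κx) on [0, ∞); use ∫₀^∞ xʲ·e^(−2κx) dx = j!/(2κ)^(j+1).
State is unnormalized: ∫|R|² dx = 12.798, and ∫R*·x²·R dx = 298.57, so ⟨x²⟩ = 298.57 / 12.798.
⟨x²⟩ = 23.329.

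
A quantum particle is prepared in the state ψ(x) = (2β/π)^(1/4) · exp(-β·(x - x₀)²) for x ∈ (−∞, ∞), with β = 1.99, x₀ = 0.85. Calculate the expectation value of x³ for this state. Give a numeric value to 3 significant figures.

0.934

⟨x³⟩ = ∫ x³·|ψ|² dx (integrals over the domain).
Gaussian moments (u = x − x₀): ∫u^(2j)·e^(−2βu²) du = (2j−1)!!/(4β)^j · √(π/(2β)), odd powers integrate to 0; here √(π/(2β)) = 0.88845.
⟨x³⟩ = 0.93448.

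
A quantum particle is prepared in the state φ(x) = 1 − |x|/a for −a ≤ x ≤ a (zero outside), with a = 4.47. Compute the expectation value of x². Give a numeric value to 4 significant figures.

⟨x²⟩ = ∫ x²·|φ|² dx / ∫|φ|² dx (integrals over the domain).
φ is even, so ∫ over [−a, a] = 2∫₀ᵃ with φ = 1 − x/a there: ∫₀ᵃ (1 − x/a)² dx = a/3, ∫₀ᵃ x²(1 − x/a)² dx = a³/30, ∫₀ᵃ x⁴(1 − x/a)² dx = a⁵/105.
State is unnormalized: ∫|φ|² dx = 2.9800, and ∫φ*·x²·φ dx = 5.9543, so ⟨x²⟩ = 5.9543 / 2.9800.
⟨x²⟩ = 1.9981.

1.998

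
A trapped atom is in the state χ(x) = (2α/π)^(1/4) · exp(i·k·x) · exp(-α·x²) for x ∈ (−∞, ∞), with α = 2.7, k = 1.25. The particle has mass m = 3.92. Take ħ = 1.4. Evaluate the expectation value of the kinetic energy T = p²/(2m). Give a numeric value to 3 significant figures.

1.07

T = −(ħ²/2m) d²/dx², so ⟨T⟩ = −(ħ²/2m) ∫ χ*·χ'' dx; with m = 3.92.
Gaussian moments: ∫x^(2j)·e^(−2αx²) dx = (2j−1)!!/(4α)^j · √(π/(2α)), odd powers integrate to 0; here √(π/(2α)) = 0.76274. Derivatives: χ′ = (ik − 2αx)·χ, χ″ = ((ik − 2αx)² − 2α)·χ; the odd-in-x pieces drop out.
⟨T⟩ = 1.0656.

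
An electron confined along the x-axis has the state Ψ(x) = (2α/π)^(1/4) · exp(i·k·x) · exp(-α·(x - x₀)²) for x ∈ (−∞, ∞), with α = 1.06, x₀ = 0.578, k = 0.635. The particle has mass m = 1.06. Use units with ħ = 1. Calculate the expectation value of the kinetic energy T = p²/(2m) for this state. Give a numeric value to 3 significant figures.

0.690

T = −(ħ²/2m) d²/dx², so ⟨T⟩ = −(ħ²/2m) ∫ Ψ*·Ψ'' dx; with m = 1.06.
Gaussian moments (u = x − x₀): ∫u^(2j)·e^(−2αu²) du = (2j−1)!!/(4α)^j · √(π/(2α)), odd powers integrate to 0; here √(π/(2α)) = 1.2173. Derivatives: Ψ′ = (ik − 2αu)·Ψ, Ψ″ = ((ik − 2αu)² − 2α)·Ψ; the odd-in-u pieces drop out.
⟨T⟩ = 0.69020.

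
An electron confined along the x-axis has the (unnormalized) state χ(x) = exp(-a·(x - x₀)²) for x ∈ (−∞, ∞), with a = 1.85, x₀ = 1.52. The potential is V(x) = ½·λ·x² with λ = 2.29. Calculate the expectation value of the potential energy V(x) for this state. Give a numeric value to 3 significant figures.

2.80

⟨V⟩ = ∫ V(x)·|χ|² dx / ∫|χ|² dx.
Gaussian moments (u = x − x₀): ∫u^(2j)·e^(−2au²) du = (2j−1)!!/(4a)^j · √(π/(2a)), odd powers integrate to 0; here √(π/(2a)) = 0.92145.
State is unnormalized: ∫|χ|² dx = 0.92145, and ∫χ*·V(x)·χ dx = 2.5802, so ⟨V⟩ = 2.5802 / 0.92145.
⟨V⟩ = 2.8001.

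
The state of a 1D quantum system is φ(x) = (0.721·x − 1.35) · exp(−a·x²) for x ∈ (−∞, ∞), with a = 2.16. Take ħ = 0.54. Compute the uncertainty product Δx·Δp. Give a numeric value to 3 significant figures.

Δx = √(⟨x²⟩−⟨x⟩²), Δp = √(⟨p²⟩−⟨p⟩²).
Expand each integrand as polynomial × e^(−2ax²) and use ∫x^(2j)·e^(−2ax²) dx = (2j−1)!!/(4a)^j · √(π/(2a)), odd powers → 0; here √(π/(2a)) = 0.85277. Differentiate with the product rule, d/dx e^(−ax²) = −2ax·e^(−ax²).
Normalization: ∫|φ|² dx = 1.6055.
⟨x⟩ = -0.11968, ⟨x²⟩ = 0.12314 ⇒ Δx = 0.32987.
⟨p⟩ = 0.0000, ⟨p²⟩ = 0.67011 ⇒ Δp = 0.81861.
Δx·Δp = 0.27004.

0.270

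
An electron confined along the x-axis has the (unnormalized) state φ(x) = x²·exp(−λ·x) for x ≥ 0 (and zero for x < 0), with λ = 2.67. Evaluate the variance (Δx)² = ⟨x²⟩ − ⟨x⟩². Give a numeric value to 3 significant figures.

Compute ⟨x⟩ and ⟨x²⟩ separately, then (Δx)² = ⟨x²⟩ − ⟨x⟩².
Every integrand reduces to terms xʲ·e^(−2λx) on [0, ∞); use ∫₀^∞ xʲ·e^(−2λx) dx = j!/(2λ)^(j+1).
Normalization: ∫|φ|² dx = 0.0055272.
⟨x⟩ = 0.93633 and ⟨x²⟩ = 1.0521.
(Δx)² = 1.0521 − (0.93633)² = 0.17534.

0.175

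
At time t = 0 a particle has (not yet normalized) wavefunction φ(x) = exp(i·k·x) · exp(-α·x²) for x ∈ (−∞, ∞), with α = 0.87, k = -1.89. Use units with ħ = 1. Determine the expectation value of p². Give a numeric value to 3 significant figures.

p² φ = −ħ² d²φ/dx²; ⟨p²⟩ = −ħ² ∫ φ*·φ'' dx / ∫|φ|² dx.
Gaussian moments: ∫x^(2j)·e^(−2αx²) dx = (2j−1)!!/(4α)^j · √(π/(2α)), odd powers integrate to 0; here √(π/(2α)) = 1.3437. Derivatives: φ′ = (ik − 2αx)·φ, φ″ = ((ik − 2αx)² − 2α)·φ; the odd-in-x pieces drop out.
State is unnormalized: ∫|φ|² dx = 1.3437, and ∫φ*·(−ħ² φ'') dx = 5.9688, so ⟨p²⟩ = 5.9688 / 1.3437.
⟨p²⟩ = 4.4421.

4.44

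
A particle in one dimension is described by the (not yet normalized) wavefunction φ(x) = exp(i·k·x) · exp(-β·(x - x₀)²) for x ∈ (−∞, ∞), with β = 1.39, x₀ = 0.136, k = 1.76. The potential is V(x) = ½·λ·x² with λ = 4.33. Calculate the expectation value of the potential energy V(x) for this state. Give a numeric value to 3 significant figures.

0.429

⟨V⟩ = ∫ V(x)·|φ|² dx / ∫|φ|² dx.
Gaussian moments (u = x − x₀): ∫u^(2j)·e^(−2βu²) du = (2j−1)!!/(4β)^j · √(π/(2β)), odd powers integrate to 0; here √(π/(2β)) = 1.0630.
State is unnormalized: ∫|φ|² dx = 1.0630, and ∫φ*·V(x)·φ dx = 0.45651, so ⟨V⟩ = 0.45651 / 1.0630.
⟨V⟩ = 0.42943.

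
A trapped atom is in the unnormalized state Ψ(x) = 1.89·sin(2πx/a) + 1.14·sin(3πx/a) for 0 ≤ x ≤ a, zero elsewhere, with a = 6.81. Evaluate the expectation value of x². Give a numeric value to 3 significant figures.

⟨x²⟩ = ∫ x²·|Ψ|² dx / ∫|Ψ|² dx (integrals over the domain).
On 0 ≤ x ≤ a (j ≠ l): ∫sin²(jπx/a) dx = a/2, ∫sin(jπx/a)·sin(lπx/a) dx = 0; diagonal moments ∫x·sin²(jπx/a) dx = a²/4, ∫x²·sin²(jπx/a) dx = a³·(1/6 − 1/(4j²π²)); cross terms ∫x·sin(jπx/a)·sin(lπx/a) dx = 0 for j + l even and −4jla²/(π²(j² − l²)²) for j + l odd, ∫x²·sin(jπx/a)·sin(lπx/a) dx = (−1)^(j+l)·4jla³/(π²(j² − l²)²); higher powers the same way via product-to-sum and parts.
State is unnormalized: ∫|Ψ|² dx = 16.588, and ∫Ψ*·x²·Ψ dx = 115.76, so ⟨x²⟩ = 115.76 / 16.588.
⟨x²⟩ = 6.9782.

6.98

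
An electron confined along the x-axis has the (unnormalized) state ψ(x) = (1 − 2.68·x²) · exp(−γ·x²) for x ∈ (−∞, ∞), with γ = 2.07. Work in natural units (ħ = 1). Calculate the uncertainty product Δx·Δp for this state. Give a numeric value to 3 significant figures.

0.918

Δx = √(⟨x²⟩−⟨x⟩²), Δp = √(⟨p²⟩−⟨p⟩²).
Expand each integrand as polynomial × e^(−2γx²) and use ∫x^(2j)·e^(−2γx²) dx = (2j−1)!!/(4γ)^j · √(π/(2γ)), odd powers → 0; here √(π/(2γ)) = 0.87111. Differentiate with the product rule, d/dx e^(−γx²) = −2γx·e^(−γx²).
Normalization: ∫|ψ|² dx = 0.58099.
⟨x⟩ = 0.0000, ⟨x²⟩ = 0.11398 ⇒ Δx = 0.33761.
⟨p⟩ = 0.0000, ⟨p²⟩ = 7.3889 ⇒ Δp = 2.7183.
Δx·Δp = 0.91770.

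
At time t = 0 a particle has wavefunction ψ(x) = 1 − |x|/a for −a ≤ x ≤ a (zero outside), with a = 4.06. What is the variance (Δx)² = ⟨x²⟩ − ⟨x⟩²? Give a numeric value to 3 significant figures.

Compute ⟨x⟩ and ⟨x²⟩ separately, then (Δx)² = ⟨x²⟩ − ⟨x⟩².
ψ is even, so ∫ over [−a, a] = 2∫₀ᵃ with ψ = 1 − x/a there: ∫₀ᵃ (1 − x/a)² dx = a/3, ∫₀ᵃ x²(1 − x/a)² dx = a³/30, ∫₀ᵃ x⁴(1 − x/a)² dx = a⁵/105.
Normalization: ∫|ψ|² dx = 2.7067.
⟨x⟩ = 0.0000 and ⟨x²⟩ = 1.6484.
(Δx)² = 1.6484 − (0.0000)² = 1.6484.

1.65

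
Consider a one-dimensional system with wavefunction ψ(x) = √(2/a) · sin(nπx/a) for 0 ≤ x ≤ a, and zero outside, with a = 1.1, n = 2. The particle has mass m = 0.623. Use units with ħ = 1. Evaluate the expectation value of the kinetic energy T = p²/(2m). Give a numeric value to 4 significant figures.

T = −(ħ²/2m) d²/dx², so ⟨T⟩ = −(ħ²/2m) ∫ ψ*·ψ'' dx; with m = 0.623.
d/dx sin(nπx/a) = (nπ/a)·cos(nπx/a) and d²/dx² sin(nπx/a) = −(nπ/a)²·sin(nπx/a); on 0 ≤ x ≤ a, ∫sin²(nπx/a) dx = a/2 and ∫sin(nπx/a)·cos(nπx/a) dx = 0.
⟨T⟩ = 26.185.

26.19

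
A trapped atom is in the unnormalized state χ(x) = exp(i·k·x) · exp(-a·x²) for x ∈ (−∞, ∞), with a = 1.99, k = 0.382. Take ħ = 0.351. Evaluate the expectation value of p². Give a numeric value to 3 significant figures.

0.263

p² χ = −ħ² d²χ/dx²; ⟨p²⟩ = −ħ² ∫ χ*·χ'' dx / ∫|χ|² dx.
Gaussian moments: ∫x^(2j)·e^(−2ax²) dx = (2j−1)!!/(4a)^j · √(π/(2a)), odd powers integrate to 0; here √(π/(2a)) = 0.88845. Derivatives: χ′ = (ik − 2ax)·χ, χ″ = ((ik − 2ax)² − 2a)·χ; the odd-in-x pieces drop out.
State is unnormalized: ∫|χ|² dx = 0.88845, and ∫χ*·(−ħ² χ'') dx = 0.23379, so ⟨p²⟩ = 0.23379 / 0.88845.
⟨p²⟩ = 0.26315.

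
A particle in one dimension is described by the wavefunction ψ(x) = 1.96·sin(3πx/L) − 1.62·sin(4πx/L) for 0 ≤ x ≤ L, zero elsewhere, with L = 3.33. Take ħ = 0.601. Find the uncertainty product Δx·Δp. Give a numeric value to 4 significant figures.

1.311

Δx = √(⟨x²⟩−⟨x⟩²), Δp = √(⟨p²⟩−⟨p⟩²).
On 0 ≤ x ≤ L (j ≠ l): ∫sin²(jπx/L) dx = L/2, ∫sin(jπx/L)·sin(lπx/L) dx = 0; diagonal moments ∫x·sin²(jπx/L) dx = L²/4, ∫x²·sin²(jπx/L) dx = L³·(1/6 − 1/(4j²π²)); cross terms ∫x·sin(jπx/L)·sin(lπx/L) dx = 0 for j + l even and −4jlL²/(π²(j² − l²)²) for j + l odd, ∫x²·sin(jπx/L)·sin(lπx/L) dx = (−1)^(j+l)·4jlL³/(π²(j² − l²)²); higher powers the same way via product-to-sum and parts. d²/dx² sin(jπx/L) = −(jπ/L)²·sin(jπx/L); on 0 ≤ x ≤ L, ∫sin²(jπx/L) dx = L/2 and ∫sin(jπx/L)·sin(lπx/L) dx = 0 for j ≠ l, so only diagonal terms survive in ∫|ψ|² and ∫ψ·ψ″; ∫ψ·ψ′ dx = [ψ²/2] between the walls = 0.
Normalization: ∫|ψ|² dx = 10.766.
⟨x⟩ = 2.3142, ⟨x²⟩ = 5.8068 ⇒ Δx = 0.67176.
⟨p⟩ = 0.0000, ⟨p²⟩ = 3.8067 ⇒ Δp = 1.9511.
Δx·Δp = 1.3107.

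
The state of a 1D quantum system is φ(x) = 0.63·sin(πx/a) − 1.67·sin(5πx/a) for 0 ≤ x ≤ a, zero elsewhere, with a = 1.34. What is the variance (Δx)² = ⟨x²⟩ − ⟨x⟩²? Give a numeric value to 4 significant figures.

0.1268

Compute ⟨x⟩ and ⟨x²⟩ separately, then (Δx)² = ⟨x²⟩ − ⟨x⟩².
On 0 ≤ x ≤ a (j ≠ l): ∫sin²(jπx/a) dx = a/2, ∫sin(jπx/a)·sin(lπx/a) dx = 0; diagonal moments ∫x·sin²(jπx/a) dx = a²/4, ∫x²·sin²(jπx/a) dx = a³·(1/6 − 1/(4j²π²)); cross terms ∫x·sin(jπx/a)·sin(lπx/a) dx = 0 for j + l even and −4jla²/(π²(j² − l²)²) for j + l odd, ∫x²·sin(jπx/a)·sin(lπx/a) dx = (−1)^(j+l)·4jla³/(π²(j² − l²)²); higher powers the same way via product-to-sum and parts.
Normalization: ∫|φ|² dx = 2.1345.
⟨x⟩ = 0.67000 and ⟨x²⟩ = 0.57567.
(Δx)² = 0.57567 − (0.67000)² = 0.12677.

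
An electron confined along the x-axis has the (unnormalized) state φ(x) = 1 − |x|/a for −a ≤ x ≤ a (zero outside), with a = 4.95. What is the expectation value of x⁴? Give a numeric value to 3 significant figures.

17.2

⟨x⁴⟩ = ∫ x⁴·|φ|² dx / ∫|φ|² dx (integrals over the domain).
φ is even, so ∫ over [−a, a] = 2∫₀ᵃ with φ = 1 − x/a there: ∫₀ᵃ (1 − x/a)² dx = a/3, ∫₀ᵃ x²(1 − x/a)² dx = a³/30, ∫₀ᵃ x⁴(1 − x/a)² dx = a⁵/105.
State is unnormalized: ∫|φ|² dx = 3.3000, and ∫φ*·x⁴·φ dx = 56.607, so ⟨x⁴⟩ = 56.607 / 3.3000.
⟨x⁴⟩ = 17.154.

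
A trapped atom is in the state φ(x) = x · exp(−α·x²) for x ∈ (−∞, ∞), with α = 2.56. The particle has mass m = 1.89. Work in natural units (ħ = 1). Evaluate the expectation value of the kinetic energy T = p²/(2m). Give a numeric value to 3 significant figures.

T = −(ħ²/2m) d²/dx², so ⟨T⟩ = −(ħ²/2m) ∫ φ*·φ'' dx / ∫|φ|² dx; with m = 1.89.
Expand each integrand as polynomial × e^(−2αx²) and use ∫x^(2j)·e^(−2αx²) dx = (2j−1)!!/(4α)^j · √(π/(2α)), odd powers → 0; here √(π/(2α)) = 0.78332. Differentiate with the product rule, d/dx e^(−αx²) = −2αx·e^(−αx²).
State is unnormalized: ∫|φ|² dx = 0.076496, and ∫φ*·(−ħ²/2m · φ'') dx = 0.15542, so ⟨T⟩ = 0.15542 / 0.076496.
⟨T⟩ = 2.0317.

2.03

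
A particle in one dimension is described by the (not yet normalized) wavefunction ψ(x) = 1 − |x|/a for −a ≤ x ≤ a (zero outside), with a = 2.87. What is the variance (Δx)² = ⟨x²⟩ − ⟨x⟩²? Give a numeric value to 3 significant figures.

0.824

Compute ⟨x⟩ and ⟨x²⟩ separately, then (Δx)² = ⟨x²⟩ − ⟨x⟩².
ψ is even, so ∫ over [−a, a] = 2∫₀ᵃ with ψ = 1 − x/a there: ∫₀ᵃ (1 − x/a)² dx = a/3, ∫₀ᵃ x²(1 − x/a)² dx = a³/30, ∫₀ᵃ x⁴(1 − x/a)² dx = a⁵/105.
Normalization: ∫|ψ|² dx = 1.9133.
⟨x⟩ = 0.0000 and ⟨x²⟩ = 0.82369.
(Δx)² = 0.82369 − (0.0000)² = 0.82369.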